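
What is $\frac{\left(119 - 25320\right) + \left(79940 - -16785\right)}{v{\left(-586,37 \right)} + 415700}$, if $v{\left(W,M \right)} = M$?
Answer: $\frac{71524}{415737} \approx 0.17204$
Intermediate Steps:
$\frac{\left(119 - 25320\right) + \left(79940 - -16785\right)}{v{\left(-586,37 \right)} + 415700} = \frac{\left(119 - 25320\right) + \left(79940 - -16785\right)}{37 + 415700} = \frac{\left(119 - 25320\right) + \left(79940 + 16785\right)}{415737} = \left(-25201 + 96725\right) \frac{1}{415737} = 71524 \cdot \frac{1}{415737} = \frac{71524}{415737}$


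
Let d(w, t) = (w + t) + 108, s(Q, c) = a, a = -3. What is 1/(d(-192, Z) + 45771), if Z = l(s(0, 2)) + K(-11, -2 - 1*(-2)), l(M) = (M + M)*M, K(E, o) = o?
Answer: 1/45705 ≈ 2.1879e-5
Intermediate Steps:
s(Q, c) = -3
l(M) = 2*M² (l(M) = (2*M)*M = 2*M²)
Z = 18 (Z = 2*(-3)² + (-2 - 1*(-2)) = 2*9 + (-2 + 2) = 18 + 0 = 18)
d(w, t) = 108 + t + w (d(w, t) = (t + w) + 108 = 108 + t + w)
1/(d(-192, Z) + 45771) = 1/((108 + 18 - 192) + 45771) = 1/(-66 + 45771) = 1/45705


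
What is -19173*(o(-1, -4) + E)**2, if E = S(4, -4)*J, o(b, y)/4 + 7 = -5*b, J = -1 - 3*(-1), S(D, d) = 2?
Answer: -306768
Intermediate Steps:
J = 2 (J = -1 + 3 = 2)
o(b, y) = -28 - 20*b (o(b, y) = -28 + 4*(-5*b) = -28 - 20*b)
E = 4 (E = 2*2 = 4)
-19173*(o(-1, -4) + E)**2 = -19173*((-28 - 20*(-1)) + 4)**2 = -19173*((-28 + 20) + 4)**2 = -19173*(-8 + 4)**2 = -19173*(-4)**2 = -19173*16 = -306768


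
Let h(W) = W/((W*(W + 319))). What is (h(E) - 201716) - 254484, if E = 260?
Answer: -264139799/579 ≈ -4.5620e+5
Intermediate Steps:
h(W) = 1/(319 + W) (h(W) = W/((W*(319 + W))) = W*(1/(W*(319 + W))) = 1/(319 + W))
(h(E) - 201716) - 254484 = (1/(319 + 260) - 201716) - 254484 = (1/579 - 201716) - 254484 = -116793563/579 - 254484 = -264139799/579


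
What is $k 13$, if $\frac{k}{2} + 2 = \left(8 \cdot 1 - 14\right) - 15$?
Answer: $-598$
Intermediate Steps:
$k = -46$ ($k = -4 + 2 \left(\left(8 \cdot 1 - 14\right) - 15\right) = -4 + 2 \left(\left(8 - 14\right) - 15\right) = -4 + 2 \left(-6 - 15\right) = -4 + 2 \left(-21\right) = -4 - 42 = -46$)
$k 13 = \left(-46\right) 13 = -598$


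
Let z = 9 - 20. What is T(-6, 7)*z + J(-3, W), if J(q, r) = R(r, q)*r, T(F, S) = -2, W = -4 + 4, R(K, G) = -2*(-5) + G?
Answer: 22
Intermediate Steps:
R(K, G) = 10 + G
W = 0
z = -11
J(q, r) = r*(10 + q) (J(q, r) = (10 + q)*r = r*(10 + q))
T(-6, 7)*z + J(-3, W) = -2*(-11) + 0*(10 - 3) = 22 + 0*7 = 22 + 0 = 22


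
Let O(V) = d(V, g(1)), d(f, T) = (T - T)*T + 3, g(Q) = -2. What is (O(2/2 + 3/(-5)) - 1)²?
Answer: 4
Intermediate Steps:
d(f, T) = 3 (d(f, T) = 0*T + 3 = 0 + 3 = 3)
O(V) = 3
(O(2/2 + 3/(-5)) - 1)² = (3 - 1)² = 2² = 4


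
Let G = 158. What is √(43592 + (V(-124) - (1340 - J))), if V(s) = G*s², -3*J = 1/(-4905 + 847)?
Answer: √366315524150334/12174 ≈ 1572.2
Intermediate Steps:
J = 1/12174 (J = -1/(3*(-4905 + 847)) = -⅓/(-4058) = -⅓*(-1/4058) = 1/12174 ≈ 8.2142e-5)
V(s) = 158*s²
√(43592 + (V(-124) - (1340 - J))) = √(43592 + (158*(-124)² - (1340 - 1*1/12174))) = √(43592 + (158*15376 - (1340 - 1/12174))) = √(43592 + (2429408 - 1*16313159/12174)) = √(43592 + (2429408 - 16313159/12174)) = √(43592 + 29559299833/12174) = √(30089988841/12174) = √366315524150334/12174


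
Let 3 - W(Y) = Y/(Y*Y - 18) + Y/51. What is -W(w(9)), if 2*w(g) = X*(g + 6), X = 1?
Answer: -271/102 ≈ -2.6569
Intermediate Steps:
w(g) = 3 + g/2 (w(g) = (1*(g + 6))/2 = (1*(6 + g))/2 = (6 + g)/2 = 3 + g/2)
W(Y) = 3 - Y/51 - Y/(-18 + Y²) (W(Y) = 3 - (Y/(Y*Y - 18) + Y/51) = 3 - (Y/(Y² - 18) + Y*(1/51)) = 3 - (Y/(-18 + Y²) + Y/51) = 3 - (Y/51 + Y/(-18 + Y²)) = 3 + (-Y/51 - Y/(-18 + Y²)) = 3 - Y/51 - Y/(-18 + Y²))
-W(w(9)) = -(-2754 - (3 + (½)*9)³ - 33*(3 + (½)*9) + 153*(3 + (½)*9)²)/(51*(-18 + (3 + (½)*9)²)) = -(-2754 - (3 + 9/2)³ - 33*(3 + 9/2) + 153*(3 + 9/2)²)/(51*(-18 + (3 + 9/2)²)) = -(-2754 - (15/2)³ - 33*15/2 + 153*(15/2)²)/(51*(-18 + (15/2)²)) = -(-2754 - 1*3375/8 - 495/2 + 153*(225/4))/(51*(-18 + 225/4)) = -(-2754 - 3375/8 - 495/2 + 34425/4)/(51*153/4) = -4*41463/(51*153*8) = -1*271/102 = -271/102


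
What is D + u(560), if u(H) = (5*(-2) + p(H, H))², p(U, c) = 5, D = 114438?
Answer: 114463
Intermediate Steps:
u(H) = 25 (u(H) = (5*(-2) + 5)² = (-10 + 5)² = (-5)² = 25)
D + u(560) = 114438 + 25 = 114463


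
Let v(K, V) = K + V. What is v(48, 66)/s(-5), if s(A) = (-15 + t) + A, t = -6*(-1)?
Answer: -57/7 ≈ -8.1429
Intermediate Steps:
t = 6
s(A) = -9 + A (s(A) = (-15 + 6) + A = -9 + A)
v(48, 66)/s(-5) = (48 + 66)/(-9 - 5) = 114/(-14) = 114*(-1/14) = -57/7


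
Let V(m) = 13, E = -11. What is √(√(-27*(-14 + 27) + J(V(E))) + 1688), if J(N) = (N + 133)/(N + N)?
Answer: √(285272 + 13*I*√58370)/13 ≈ 41.086 + 0.22617*I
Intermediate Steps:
J(N) = (133 + N)/(2*N) (J(N) = (133 + N)/((2*N)) = (133 + N)*(1/(2*N)) = (133 + N)/(2*N))
√(√(-27*(-14 + 27) + J(V(E))) + 1688) = √(√(-27*(-14 + 27) + (½)*(133 + 13)/13) + 1688) = √(√(-27*13 + (½)*(1/13)*146) + 1688) = √(√(-351 + 73/13) + 1688) = √(√(-4490/13) + 1688) = √(I*√58370/13 + 1688) = √(1688 + I*√58370/13)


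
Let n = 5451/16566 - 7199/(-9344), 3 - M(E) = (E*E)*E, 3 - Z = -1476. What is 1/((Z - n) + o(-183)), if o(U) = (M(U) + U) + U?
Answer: 25798784/158136275437289 ≈ 1.6314e-7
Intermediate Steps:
Z = 1479 (Z = 3 - 1*(-1476) = 3 + 1476 = 1479)
M(E) = 3 - E³ (M(E) = 3 - E*E*E = 3 - E²*E = 3 - E³)
o(U) = 3 - U³ + 2*U (o(U) = ((3 - U³) + U) + U = (3 + U - U³) + U = 3 - U³ + 2*U)
n = 28365463/25798784 (n = 5451*(1/16566) - 7199*(-1/9344) = 1817/5522 + 7199/9344 = 28365463/25798784 ≈ 1.0995)
1/((Z - n) + o(-183)) = 1/((1479 - 1*28365463/25798784) + (3 - 1*(-183)³ + 2*(-183))) = 1/((1479 - 28365463/25798784) + (3 - 1*(-6128487) - 366)) = 1/(38128036073/25798784 + (3 + 6128487 - 366)) = 1/(38128036073/25798784 + 6128124) = 1/(158136275437289/25798784) = 25798784/158136275437289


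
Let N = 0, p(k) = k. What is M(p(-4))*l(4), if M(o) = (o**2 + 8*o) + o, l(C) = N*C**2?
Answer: 0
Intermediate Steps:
l(C) = 0 (l(C) = 0*C**2 = 0)
M(o) = o**2 + 9*o
M(p(-4))*l(4) = -4*(9 - 4)*0 = -4*5*0 = -20*0 = 0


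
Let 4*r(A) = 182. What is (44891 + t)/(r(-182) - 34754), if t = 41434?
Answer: -57550/23139 ≈ -2.4871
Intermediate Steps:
r(A) = 91/2 (r(A) = (¼)*182 = 91/2)
(44891 + t)/(r(-182) - 34754) = (44891 + 41434)/(91/2 - 34754) = 86325/(-69417/2) = 86325*(-2/69417) = -57550/23139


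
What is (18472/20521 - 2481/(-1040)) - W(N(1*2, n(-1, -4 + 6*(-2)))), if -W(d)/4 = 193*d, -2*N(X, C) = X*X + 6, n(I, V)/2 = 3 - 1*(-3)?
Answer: -82309378919/21341840 ≈ -3856.7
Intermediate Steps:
n(I, V) = 12 (n(I, V) = 2*(3 - 1*(-3)) = 2*(3 + 3) = 2*6 = 12)
N(X, C) = -3 - X²/2 (N(X, C) = -(X*X + 6)/2 = -(X² + 6)/2 = -(6 + X²)/2 = -3 - X²/2)
W(d) = -772*d
(18472/20521 - 2481/(-1040)) - W(N(1*2, n(-1, -4 + 6*(-2)))) = (18472/20521 - 2481/(-1040)) - (-772)*(-3 - (1*2)²/2) = (18472*(1/20521) - 2481*(-1/1040)) - (-772)*(-3 - ½*2²) = (18472/20521 + 2481/1040) - (-772)*(-3 - ½*4) = 70123481/21341840 - (-772)*(-3 - 2) = 70123481/21341840 - (-772)*(-5) = 70123481/21341840 - 1*3860 = 70123481/21341840 - 3860 = -82309378919/21341840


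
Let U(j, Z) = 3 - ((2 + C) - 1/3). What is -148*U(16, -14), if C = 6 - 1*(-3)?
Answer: 3404/3 ≈ 1134.7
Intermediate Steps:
C = 9 (C = 6 + 3 = 9)
U(j, Z) = -23/3 (U(j, Z) = 3 - ((2 + 9) - 1/3) = 3 - (11 - 1*1/3) = 3 - (11 - 1/3) = 3 - 1*32/3 = 3 - 32/3 = -23/3)
-148*U(16, -14) = -148*(-23/3) = 3404/3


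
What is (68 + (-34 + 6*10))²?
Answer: 8836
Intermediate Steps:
(68 + (-34 + 6*10))² = (68 + (-34 + 60))² = (68 + 26)² = 94² = 8836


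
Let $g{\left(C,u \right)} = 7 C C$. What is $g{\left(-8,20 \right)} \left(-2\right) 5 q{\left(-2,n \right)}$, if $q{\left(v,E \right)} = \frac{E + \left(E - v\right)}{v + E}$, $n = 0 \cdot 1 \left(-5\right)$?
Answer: $4480$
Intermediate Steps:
$n = 0$ ($n = 0 \left(-5\right) = 0$)
$q{\left(v,E \right)} = \frac{- v + 2 E}{E + v}$
$g{\left(C,u \right)} = 7 C^{2}$
$g{\left(-8,20 \right)} \left(-2\right) 5 q{\left(-2,n \right)} = 7 \left(-8\right)^{2} \left(-2\right) 5 \frac{\left(-1\right) \left(-2\right) + 2 \cdot 0}{0 - 2} = 7 \cdot 64 \left(- 10 \frac{2 + 0}{-2}\right) = 448 \left(- 10 \left(\left(- \frac{1}{2}\right) 2\right)\right) = 448 \left(\left(-10\right) \left(-1\right)\right) = 448 \cdot 10 = 4480$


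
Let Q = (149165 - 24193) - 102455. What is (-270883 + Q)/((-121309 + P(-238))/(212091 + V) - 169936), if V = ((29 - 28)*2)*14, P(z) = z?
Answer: 52683147554/36046775931 ≈ 1.4615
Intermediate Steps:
Q = 22517 (Q = 124972 - 102455 = 22517)
V = 28 (V = (1*2)*14 = 2*14 = 28)
(-270883 + Q)/((-121309 + P(-238))/(212091 + V) - 169936) = (-270883 + 22517)/((-121309 - 238)/(212091 + 28) - 169936) = -248366/(-121547/212119 - 169936) = -248366/(-36046775931/212119) = -248366*(-212119/36046775931) = 52683147554/36046775931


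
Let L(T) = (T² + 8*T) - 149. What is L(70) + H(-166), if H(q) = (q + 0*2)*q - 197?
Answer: 32670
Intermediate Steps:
H(q) = -197 + q² (H(q) = (q + 0)*q - 197 = q*q - 197 = q² - 197 = -197 + q²)
L(T) = -149 + T² + 8*T
L(70) + H(-166) = (-149 + 70² + 8*70) + (-197 + (-166)²) = (-149 + 4900 + 560) + (-197 + 27556) = 5311 + 27359 = 32670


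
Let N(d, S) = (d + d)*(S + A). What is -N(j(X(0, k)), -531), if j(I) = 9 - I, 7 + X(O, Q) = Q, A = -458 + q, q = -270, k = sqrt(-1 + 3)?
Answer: 40288 - 2518*sqrt(2) ≈ 36727.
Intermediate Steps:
k = sqrt(2) ≈ 1.4142
A = -728 (A = -458 - 270 = -728)
X(O, Q) = -7 + Q
N(d, S) = 2*d*(-728 + S) (N(d, S) = (d + d)*(S - 728) = (2*d)*(-728 + S) = 2*d*(-728 + S))
-N(j(X(0, k)), -531) = -2*(9 - (-7 + sqrt(2)))*(-728 - 531) = -2*(9 + (7 - sqrt(2)))*(-1259) = -2*(16 - sqrt(2))*(-1259) = -(-40288 + 2518*sqrt(2)) = 40288 - 2518*sqrt(2)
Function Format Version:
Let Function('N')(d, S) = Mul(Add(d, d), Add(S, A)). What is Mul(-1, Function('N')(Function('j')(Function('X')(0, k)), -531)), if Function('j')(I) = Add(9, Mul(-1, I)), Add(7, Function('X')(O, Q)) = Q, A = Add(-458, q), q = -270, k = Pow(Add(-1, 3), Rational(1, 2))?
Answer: Add(40288, Mul(-2518, Pow(2, Rational(1, 2)))) ≈ 36727.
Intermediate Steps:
k = Pow(2, Rational(1, 2)) ≈ 1.4142
A = -728 (A = Add(-458, -270) = -728)
Function('X')(O, Q) = Add(-7, Q)
Function('N')(d, S) = Mul(2, d, Add(-728, S)) (Function('N')(d, S) = Mul(Add(d, d), Add(S, -728)) = Mul(Mul(2, d), Add(-728, S)) = Mul(2, d, Add(-728, S)))
Mul(-1, Function('N')(Function('j')(Function('X')(0, k)), -531)) = Mul(-1, Mul(2, Add(9, Mul(-1, Add(-7, Pow(2, Rational(1, 2))))), Add(-728, -531))) = Mul(-1, Mul(2, Add(9, Add(7, Mul(-1, Pow(2, Rational(1, 2))))), -1259)) = Mul(-1, Mul(2, Add(16, Mul(-1, Pow(2, Rational(1, 2)))), -1259)) = Mul(-1, Add(-40288, Mul(2518, Pow(2, Rational(1, 2))))) = Add(40288, Mul(-2518, Pow(2, Rational(1, 2))))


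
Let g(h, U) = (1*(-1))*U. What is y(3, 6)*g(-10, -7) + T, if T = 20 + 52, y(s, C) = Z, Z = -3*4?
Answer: -12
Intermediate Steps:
g(h, U) = -U
Z = -12
y(s, C) = -12
T = 72
y(3, 6)*g(-10, -7) + T = -(-12)*(-7) + 72 = -12*7 + 72 = -84 + 72 = -12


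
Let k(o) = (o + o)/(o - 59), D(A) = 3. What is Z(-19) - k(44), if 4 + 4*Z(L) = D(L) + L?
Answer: 13/15 ≈ 0.86667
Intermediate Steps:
k(o) = 2*o/(-59 + o) (k(o) = (2*o)/(-59 + o) = 2*o/(-59 + o))
Z(L) = -1/4 + L/4 (Z(L) = -1 + (3 + L)/4 = -1 + (3/4 + L/4) = -1/4 + L/4)
Z(-19) - k(44) = (-1/4 + (1/4)*(-19)) - 2*44/(-59 + 44) = (-1/4 - 19/4) - 2*44/(-15) = -5 - 2*44*(-1)/15 = -5 - 1*(-88/15) = -5 + 88/15 = 13/15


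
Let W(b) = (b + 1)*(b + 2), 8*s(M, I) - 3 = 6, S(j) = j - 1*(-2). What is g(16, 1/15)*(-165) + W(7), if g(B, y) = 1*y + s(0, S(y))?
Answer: -997/8 ≈ -124.63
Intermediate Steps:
S(j) = 2 + j (S(j) = j + 2 = 2 + j)
s(M, I) = 9/8 (s(M, I) = 3/8 + (⅛)*6 = 3/8 + ¾ = 9/8)
W(b) = (1 + b)*(2 + b)
g(B, y) = 9/8 + y (g(B, y) = 1*y + 9/8 = y + 9/8 = 9/8 + y)
g(16, 1/15)*(-165) + W(7) = (9/8 + 1/15)*(-165) + (2 + 7² + 3*7) = (9/8 + 1/15)*(-165) + (2 + 49 + 21) = (143/120)*(-165) + 72 = -1573/8 + 72 = -997/8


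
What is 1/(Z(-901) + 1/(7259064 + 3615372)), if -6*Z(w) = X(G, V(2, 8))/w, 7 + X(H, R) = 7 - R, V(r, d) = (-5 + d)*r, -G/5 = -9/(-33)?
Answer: -9797866836/10873535 ≈ -901.07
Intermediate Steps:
G = -15/11 (G = -(-45)/(-33) = -(-45)*(-1)/33 = -5*3/11 = -15/11 ≈ -1.3636)
V(r, d) = r*(-5 + d)
X(H, R) = -R (X(H, R) = -7 + (7 - R) = -R)
Z(w) = 1/w (Z(w) = -(-2*(-5 + 8))/(6*w) = -(-2*3)/(6*w) = -(-1*6)/(6*w) = -(-1)/w = 1/w)
1/(Z(-901) + 1/(7259064 + 3615372)) = 1/(1/(-901) + 1/(7259064 + 3615372)) = 1/(-1/901 + 1/10874436) = 1/(-10873535/9797866836) = -9797866836/10873535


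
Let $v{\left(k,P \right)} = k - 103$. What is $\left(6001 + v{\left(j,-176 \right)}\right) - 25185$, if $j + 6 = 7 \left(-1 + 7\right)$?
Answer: $-19251$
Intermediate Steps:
$j = 36$ ($j = -6 + 7 \left(-1 + 7\right) = -6 + 7 \cdot 6 = -6 + 42 = 36$)
$v{\left(k,P \right)} = -103 + k$
$\left(6001 + v{\left(j,-176 \right)}\right) - 25185 = \left(6001 + \left(-103 + 36\right)\right) - 25185 = \left(6001 - 67\right) - 25185 = 5934 - 25185 = -19251$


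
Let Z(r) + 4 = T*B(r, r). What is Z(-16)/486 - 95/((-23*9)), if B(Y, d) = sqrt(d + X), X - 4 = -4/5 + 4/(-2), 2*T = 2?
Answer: 2519/5589 + I*sqrt(370)/2430 ≈ 0.45071 + 0.0079158*I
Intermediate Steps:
T = 1 (T = (1/2)*2 = 1)
X = 6/5 (X = 4 + (-4/5 + 4/(-2)) = 4 + (-4*1/5 + 4*(-1/2)) = 4 + (-4/5 - 2) = 4 - 14/5 = 6/5 ≈ 1.2000)
B(Y, d) = sqrt(6/5 + d) (B(Y, d) = sqrt(d + 6/5) = sqrt(6/5 + d))
Z(r) = -4 + sqrt(30 + 25*r)/5 (Z(r) = -4 + 1*(sqrt(30 + 25*r)/5) = -4 + sqrt(30 + 25*r)/5)
Z(-16)/486 - 95/((-23*9)) = (-4 + sqrt(30 + 25*(-16))/5)/486 - 95/((-23*9)) = (-4 + sqrt(30 - 400)/5)*(1/486) - 95/(-207) = (-4 + sqrt(-370)/5)*(1/486) - 95*(-1/207) = (-4 + (I*sqrt(370))/5)*(1/486) + 95/207 = (-4 + I*sqrt(370)/5)*(1/486) + 95/207 = (-2/243 + I*sqrt(370)/2430) + 95/207 = 2519/5589 + I*sqrt(370)/2430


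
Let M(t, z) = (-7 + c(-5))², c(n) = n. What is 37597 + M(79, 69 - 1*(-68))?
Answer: 37741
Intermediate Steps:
M(t, z) = 144 (M(t, z) = (-7 - 5)² = (-12)² = 144)
37597 + M(79, 69 - 1*(-68)) = 37597 + 144 = 37741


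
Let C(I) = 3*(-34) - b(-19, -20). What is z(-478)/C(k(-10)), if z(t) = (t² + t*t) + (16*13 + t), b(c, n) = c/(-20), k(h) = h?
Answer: -9133960/2059 ≈ -4436.1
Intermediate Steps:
b(c, n) = -c/20 (b(c, n) = c*(-1/20) = -c/20)
z(t) = 208 + t + 2*t² (z(t) = (t² + t²) + (208 + t) = 2*t² + (208 + t) = 208 + t + 2*t²)
C(I) = -2059/20 (C(I) = 3*(-34) - (-1)*(-19)/20 = -102 - 1*19/20 = -102 - 19/20 = -2059/20)
z(-478)/C(k(-10)) = (208 - 478 + 2*(-478)²)/(-2059/20) = (208 - 478 + 2*228484)*(-20/2059) = (208 - 478 + 456968)*(-20/2059) = 456698*(-20/2059) = -9133960/2059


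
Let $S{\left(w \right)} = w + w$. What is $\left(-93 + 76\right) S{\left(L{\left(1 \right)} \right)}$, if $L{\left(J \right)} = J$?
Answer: $-34$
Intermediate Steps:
$S{\left(w \right)} = 2 w$
$\left(-93 + 76\right) S{\left(L{\left(1 \right)} \right)} = \left(-93 + 76\right) 2 \cdot 1 = \left(-17\right) 2 = -34$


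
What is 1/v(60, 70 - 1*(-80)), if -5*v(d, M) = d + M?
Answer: -1/42 ≈ -0.023810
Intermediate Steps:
v(d, M) = -M/5 - d/5 (v(d, M) = -(d + M)/5 = -(M + d)/5 = -M/5 - d/5)
1/v(60, 70 - 1*(-80)) = 1/(-(70 - 1*(-80))/5 - ⅕*60) = 1/(-(70 + 80)/5 - 12) = 1/(-⅕*150 - 12) = 1/(-30 - 12) = 1/(-42) = -1/42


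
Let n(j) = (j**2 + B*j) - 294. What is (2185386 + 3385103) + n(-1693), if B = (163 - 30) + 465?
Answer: 7424030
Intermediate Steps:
B = 598 (B = 133 + 465 = 598)
n(j) = -294 + j**2 + 598*j (n(j) = (j**2 + 598*j) - 294 = -294 + j**2 + 598*j)
(2185386 + 3385103) + n(-1693) = (2185386 + 3385103) + (-294 + (-1693)**2 + 598*(-1693)) = 5570489 + (-294 + 2866249 - 1012414) = 5570489 + 1853541 = 7424030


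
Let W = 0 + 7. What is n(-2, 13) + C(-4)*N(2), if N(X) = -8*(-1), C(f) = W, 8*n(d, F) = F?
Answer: 461/8 ≈ 57.625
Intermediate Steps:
W = 7
n(d, F) = F/8
C(f) = 7
N(X) = 8
n(-2, 13) + C(-4)*N(2) = (⅛)*13 + 7*8 = 13/8 + 56 = 461/8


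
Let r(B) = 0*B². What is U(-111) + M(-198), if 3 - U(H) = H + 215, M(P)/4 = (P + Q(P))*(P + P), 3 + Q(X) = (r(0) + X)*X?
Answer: -61780853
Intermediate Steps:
r(B) = 0
Q(X) = -3 + X² (Q(X) = -3 + (0 + X)*X = -3 + X*X = -3 + X²)
M(P) = 8*P*(-3 + P + P²) (M(P) = 4*((P + (-3 + P²))*(P + P)) = 4*((-3 + P + P²)*(2*P)) = 4*(2*P*(-3 + P + P²)) = 8*P*(-3 + P + P²))
U(H) = -212 - H (U(H) = 3 - (H + 215) = 3 - (215 + H) = 3 + (-215 - H) = -212 - H)
U(-111) + M(-198) = (-212 - 1*(-111)) + 8*(-198)*(-3 - 198 + (-198)²) = (-212 + 111) + 8*(-198)*(-3 - 198 + 39204) = -101 + 8*(-198)*39003 = -101 - 61780752 = -61780853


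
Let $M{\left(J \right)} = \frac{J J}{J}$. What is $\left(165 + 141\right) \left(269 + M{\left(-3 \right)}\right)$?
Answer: $81396$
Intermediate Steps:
$M{\left(J \right)} = J$ ($M{\left(J \right)} = \frac{J^{2}}{J} = J$)
$\left(165 + 141\right) \left(269 + M{\left(-3 \right)}\right) = \left(165 + 141\right) \left(269 - 3\right) = 306 \cdot 266 = 81396$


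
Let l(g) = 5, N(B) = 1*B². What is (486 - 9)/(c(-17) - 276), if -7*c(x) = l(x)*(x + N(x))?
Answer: -3339/3292 ≈ -1.0143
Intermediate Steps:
N(B) = B²
c(x) = -5*x/7 - 5*x²/7 (c(x) = -5*(x + x²)/7 = -(5*x + 5*x²)/7 = -5*x/7 - 5*x²/7)
(486 - 9)/(c(-17) - 276) = (486 - 9)/((5/7)*(-17)*(-1 - 1*(-17)) - 276) = 477/((5/7)*(-17)*(-1 + 17) - 276) = 477/((5/7)*(-17)*16 - 276) = 477/(-1360/7 - 276) = 477/(-3292/7) = 477*(-7/3292) = -3339/3292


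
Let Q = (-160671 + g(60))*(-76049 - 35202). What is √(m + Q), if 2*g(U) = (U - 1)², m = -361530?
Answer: √70723262102/2 ≈ 1.3297e+5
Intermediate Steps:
g(U) = (-1 + U)²/2 (g(U) = (U - 1)²/2 = (-1 + U)²/2)
Q = 35362354111/2 (Q = (-160671 + (-1 + 60)²/2)*(-76049 - 35202) = (-160671 + (½)*59²)*(-111251) = (-160671 + (½)*3481)*(-111251) = (-160671 + 3481/2)*(-111251) = -317861/2*(-111251) = 35362354111/2 ≈ 1.7681e+10)
√(m + Q) = √(-361530 + 35362354111/2) = √(35361631051/2) = √70723262102/2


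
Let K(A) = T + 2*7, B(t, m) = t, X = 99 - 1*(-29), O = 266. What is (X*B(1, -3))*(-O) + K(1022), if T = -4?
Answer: -34038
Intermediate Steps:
X = 128 (X = 99 + 29 = 128)
K(A) = 10 (K(A) = -4 + 2*7 = -4 + 14 = 10)
(X*B(1, -3))*(-O) + K(1022) = (128*1)*(-1*266) + 10 = 128*(-266) + 10 = -34048 + 10 = -34038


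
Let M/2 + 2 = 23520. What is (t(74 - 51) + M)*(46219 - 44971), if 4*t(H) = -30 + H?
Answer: 58698744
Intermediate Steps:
M = 47036 (M = -4 + 2*23520 = -4 + 47040 = 47036)
t(H) = -15/2 + H/4 (t(H) = (-30 + H)/4 = -15/2 + H/4)
(t(74 - 51) + M)*(46219 - 44971) = ((-15/2 + (74 - 51)/4) + 47036)*(46219 - 44971) = ((-15/2 + (¼)*23) + 47036)*1248 = ((-15/2 + 23/4) + 47036)*1248 = (-7/4 + 47036)*1248 = (188137/4)*1248 = 58698744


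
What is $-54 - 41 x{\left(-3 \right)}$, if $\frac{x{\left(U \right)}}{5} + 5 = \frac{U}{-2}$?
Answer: $\frac{1327}{2} \approx 663.5$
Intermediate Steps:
$x{\left(U \right)} = -25 - \frac{5 U}{2}$ ($x{\left(U \right)} = -25 + 5 \frac{U}{-2} = -25 + 5 U \left(- \frac{1}{2}\right) = -25 + 5 \left(- \frac{U}{2}\right) = -25 - \frac{5 U}{2}$)
$-54 - 41 x{\left(-3 \right)} = -54 - 41 \left(-25 - - \frac{15}{2}\right) = -54 - 41 \left(-25 + \frac{15}{2}\right) = -54 - - \frac{1435}{2} = -54 + \frac{1435}{2} = \frac{1327}{2}$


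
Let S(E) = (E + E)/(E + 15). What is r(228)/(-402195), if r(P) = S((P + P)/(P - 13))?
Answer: -304/493493265 ≈ -6.1602e-7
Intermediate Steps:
S(E) = 2*E/(15 + E) (S(E) = (2*E)/(15 + E) = 2*E/(15 + E))
r(P) = 4*P/((-13 + P)*(15 + 2*P/(-13 + P))) (r(P) = 2*((P + P)/(P - 13))/(15 + (P + P)/(P - 13)) = 2*((2*P)/(-13 + P))/(15 + (2*P)/(-13 + P)) = 2*(2*P/(-13 + P))/(15 + 2*P/(-13 + P)) = 4*P/((-13 + P)*(15 + 2*P/(-13 + P))))
r(228)/(-402195) = (4*228/(-195 + 17*228))/(-402195) = (4*228/(-195 + 3876))*(-1/402195) = (4*228/3681)*(-1/402195) = (4*228*(1/3681))*(-1/402195) = (304/1227)*(-1/402195) = -304/493493265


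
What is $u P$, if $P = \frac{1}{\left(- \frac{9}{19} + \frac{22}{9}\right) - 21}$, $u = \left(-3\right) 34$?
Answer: $\frac{8721}{1627} \approx 5.3602$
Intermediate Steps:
$u = -102$
$P = - \frac{171}{3254}$ ($P = \frac{1}{\left(\left(-9\right) \frac{1}{19} + 22 \cdot \frac{1}{9}\right) - 21} = \frac{1}{\left(- \frac{9}{19} + \frac{22}{9}\right) - 21} = \frac{1}{\frac{337}{171} - 21} = \frac{1}{- \frac{3254}{171}} = - \frac{171}{3254} \approx -0.052551$)
$u P = \left(-102\right) \left(- \frac{171}{3254}\right) = \frac{8721}{1627}$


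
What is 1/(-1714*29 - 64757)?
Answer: -1/114463 ≈ -8.7364e-6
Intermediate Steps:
1/(-1714*29 - 64757) = 1/(-49706 - 64757) = 1/(-114463) = -1/114463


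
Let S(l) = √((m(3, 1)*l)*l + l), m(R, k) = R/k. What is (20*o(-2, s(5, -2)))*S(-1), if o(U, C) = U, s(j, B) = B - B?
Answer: -40*√2 ≈ -56.569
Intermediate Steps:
s(j, B) = 0
S(l) = √(l + 3*l²) (S(l) = √(((3/1)*l)*l + l) = √(((3*1)*l)*l + l) = √((3*l)*l + l) = √(3*l² + l) = √(l + 3*l²))
(20*o(-2, s(5, -2)))*S(-1) = (20*(-2))*√(-(1 + 3*(-1))) = -40*√2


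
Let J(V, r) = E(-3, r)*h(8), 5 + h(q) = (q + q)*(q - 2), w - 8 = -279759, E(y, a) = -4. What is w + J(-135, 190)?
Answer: -280115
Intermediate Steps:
w = -279751 (w = 8 - 279759 = -279751)
h(q) = -5 + 2*q*(-2 + q) (h(q) = -5 + (q + q)*(q - 2) = -5 + (2*q)*(-2 + q) = -5 + 2*q*(-2 + q))
J(V, r) = -364 (J(V, r) = -4*(-5 - 4*8 + 2*8**2) = -4*(-5 - 32 + 2*64) = -4*(-5 - 32 + 128) = -4*91 = -364)
w + J(-135, 190) = -279751 - 364 = -280115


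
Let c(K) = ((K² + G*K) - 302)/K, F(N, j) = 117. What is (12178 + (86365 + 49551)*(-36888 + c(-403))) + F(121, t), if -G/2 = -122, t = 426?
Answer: -2029171859439/403 ≈ -5.0352e+9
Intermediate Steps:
G = 244 (G = -2*(-122) = 244)
c(K) = (-302 + K² + 244*K)/K (c(K) = ((K² + 244*K) - 302)/K = (-302 + K² + 244*K)/K)
(12178 + (86365 + 49551)*(-36888 + c(-403))) + F(121, t) = (12178 + (86365 + 49551)*(-36888 + (244 - 403 - 302/(-403)))) + 117 = (12178 + 135916*(-36888 + (244 - 403 - 302*(-1/403)))) + 117 = (12178 + 135916*(-36888 + (244 - 403 + 302/403))) + 117 = (12178 + 135916*(-36888 - 63775/403)) + 117 = (12178 + 135916*(-14929639/403)) + 117 = (12178 - 2029176814324/403) + 117 = -2029171906590/403 + 117 = -2029171859439/403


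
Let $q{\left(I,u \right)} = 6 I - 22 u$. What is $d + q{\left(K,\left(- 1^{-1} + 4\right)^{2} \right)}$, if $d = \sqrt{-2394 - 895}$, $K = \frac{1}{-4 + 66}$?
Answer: $- \frac{6135}{31} + i \sqrt{3289} \approx -197.9 + 57.35 i$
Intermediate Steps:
$K = \frac{1}{62} \approx 0.016129$
$d = i \sqrt{3289}$ ($d = \sqrt{-3289} = i \sqrt{3289} \approx 57.35 i$)
$q{\left(I,u \right)} = - 22 u + 6 I$
$d + q{\left(K,\left(- 1^{-1} + 4\right)^{2} \right)} = i \sqrt{3289} + \left(- 22 \left(- 1^{-1} + 4\right)^{2} + 6 \cdot \frac{1}{62}\right) = i \sqrt{3289} + \left(- 22 \left(\left(-1\right) 1 + 4\right)^{2} + \frac{3}{31}\right) = i \sqrt{3289} + \left(- 22 \left(-1 + 4\right)^{2} + \frac{3}{31}\right) = i \sqrt{3289} + \left(- 22 \cdot 3^{2} + \frac{3}{31}\right) = i \sqrt{3289} + \left(\left(-22\right) 9 + \frac{3}{31}\right) = i \sqrt{3289} + \left(-198 + \frac{3}{31}\right) = i \sqrt{3289} - \frac{6135}{31} = - \frac{6135}{31} + i \sqrt{3289}$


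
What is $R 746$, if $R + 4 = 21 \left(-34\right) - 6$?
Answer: $-540104$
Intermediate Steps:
$R = -724$ ($R = -4 + \left(21 \left(-34\right) - 6\right) = -4 - 720 = -724$)
$R 746 = \left(-724\right) 746 = -540104$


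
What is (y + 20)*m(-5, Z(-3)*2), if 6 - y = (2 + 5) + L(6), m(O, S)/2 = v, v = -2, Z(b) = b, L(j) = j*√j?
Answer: -76 + 24*√6 ≈ -17.212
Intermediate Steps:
L(j) = j^(3/2)
m(O, S) = -4 (m(O, S) = 2*(-2) = -4)
y = -1 - 6*√6 (y = 6 - ((2 + 5) + 6^(3/2)) = 6 - (7 + 6*√6) = 6 + (-7 - 6*√6) = -1 - 6*√6 ≈ -15.697)
(y + 20)*m(-5, Z(-3)*2) = ((-1 - 6*√6) + 20)*(-4) = (19 - 6*√6)*(-4) = -76 + 24*√6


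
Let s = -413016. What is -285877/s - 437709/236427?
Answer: -37730592955/32549377944 ≈ -1.1592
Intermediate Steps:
-285877/s - 437709/236427 = -285877/(-413016) - 437709/236427 = -285877*(-1/413016) - 437709*1/236427 = 285877/413016 - 145903/78809 = -37730592955/32549377944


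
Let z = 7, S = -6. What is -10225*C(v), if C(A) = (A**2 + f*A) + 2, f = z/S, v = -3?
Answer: -296525/2 ≈ -1.4826e+5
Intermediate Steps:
f = -7/6 (f = 7/(-6) = 7*(-1/6) = -7/6 ≈ -1.1667)
C(A) = 2 + A**2 - 7*A/6 (C(A) = (A**2 - 7*A/6) + 2 = 2 + A**2 - 7*A/6)
-10225*C(v) = -10225*(2 + (-3)**2 - 7/6*(-3)) = -10225*(2 + 9 + 7/2) = -10225*29/2 = -296525/2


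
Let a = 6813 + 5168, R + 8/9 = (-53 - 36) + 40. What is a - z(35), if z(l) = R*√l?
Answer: 11981 + 449*√35/9 ≈ 12276.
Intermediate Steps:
R = -449/9 (R = -8/9 + ((-53 - 36) + 40) = -8/9 + (-89 + 40) = -8/9 - 49 = -449/9 ≈ -49.889)
a = 11981
z(l) = -449*√l/9
a - z(35) = 11981 - (-449)*√35/9 = 11981 + 449*√35/9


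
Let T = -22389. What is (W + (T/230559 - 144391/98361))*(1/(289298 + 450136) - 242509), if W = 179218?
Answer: -121467159451569028712080420/2794815742574961 ≈ -4.3462e+10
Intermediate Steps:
(W + (T/230559 - 144391/98361))*(1/(289298 + 450136) - 242509) = (179218 + (-22389/230559 - 144391/98361))*(1/(289298 + 450136) - 242509) = (179218 + (-22389*1/230559 - 144391*1/98361))*(1/739434 - 242509) = (179218 + (-7463/76853 - 144391/98361))*(1/739434 - 242509) = (179218 - 11830949666/7559337933)*(-179319399905/739434) = (1354757594726728/7559337933)*(-179319399905/739434) = -121467159451569028712080420/2794815742574961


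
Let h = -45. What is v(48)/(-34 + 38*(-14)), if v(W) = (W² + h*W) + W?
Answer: -96/283 ≈ -0.33922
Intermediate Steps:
v(W) = W² - 44*W (v(W) = (W² - 45*W) + W = W² - 44*W)
v(48)/(-34 + 38*(-14)) = (48*(-44 + 48))/(-34 + 38*(-14)) = (48*4)/(-34 - 532) = 192/(-566) = 192*(-1/566) = -96/283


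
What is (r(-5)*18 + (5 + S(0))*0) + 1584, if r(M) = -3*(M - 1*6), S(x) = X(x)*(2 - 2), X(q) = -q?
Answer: 2178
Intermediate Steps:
S(x) = 0 (S(x) = (-x)*(2 - 2) = -x*0 = 0)
r(M) = 18 - 3*M (r(M) = -3*(M - 6) = -3*(-6 + M) = 18 - 3*M)
(r(-5)*18 + (5 + S(0))*0) + 1584 = ((18 - 3*(-5))*18 + (5 + 0)*0) + 1584 = ((18 + 15)*18 + 5*0) + 1584 = (33*18 + 0) + 1584 = (594 + 0) + 1584 = 594 + 1584 = 2178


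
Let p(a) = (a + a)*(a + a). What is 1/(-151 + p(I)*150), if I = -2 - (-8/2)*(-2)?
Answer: 1/59849 ≈ 1.6709e-5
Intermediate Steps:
I = -10 (I = -2 - (-8/2)*(-2) = -2 - (-4*1)*(-2) = -2 - (-4)*(-2) = -2 - 1*8 = -2 - 8 = -10)
p(a) = 4*a² (p(a) = (2*a)*(2*a) = 4*a²)
1/(-151 + p(I)*150) = 1/(-151 + (4*(-10)²)*150) = 1/(-151 + (4*100)*150) = 1/(-151 + 400*150) = 1/(-151 + 60000) = 1/59849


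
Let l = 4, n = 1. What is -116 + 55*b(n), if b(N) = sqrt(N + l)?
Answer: -116 + 55*sqrt(5) ≈ 6.9837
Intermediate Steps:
b(N) = sqrt(4 + N) (b(N) = sqrt(N + 4) = sqrt(4 + N))
-116 + 55*b(n) = -116 + 55*sqrt(4 + 1) = -116 + 55*sqrt(5)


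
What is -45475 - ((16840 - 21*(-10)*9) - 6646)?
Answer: -57559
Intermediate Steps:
-45475 - ((16840 - 21*(-10)*9) - 6646) = -45475 - ((16840 + 210*9) - 6646) = -45475 - ((16840 + 1890) - 6646) = -45475 - (18730 - 6646) = -45475 - 1*12084 = -45475 - 12084 = -57559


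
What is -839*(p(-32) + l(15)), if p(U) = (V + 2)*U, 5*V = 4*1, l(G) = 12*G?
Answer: -379228/5 ≈ -75846.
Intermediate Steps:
V = ⅘ (V = (4*1)/5 = (⅕)*4 = ⅘ ≈ 0.80000)
p(U) = 14*U/5 (p(U) = (⅘ + 2)*U = 14*U/5)
-839*(p(-32) + l(15)) = -839*((14/5)*(-32) + 12*15) = -839*(-448/5 + 180) = -839*452/5 = -379228/5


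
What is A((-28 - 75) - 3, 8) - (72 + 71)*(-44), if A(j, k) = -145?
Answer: 6147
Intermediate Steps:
A((-28 - 75) - 3, 8) - (72 + 71)*(-44) = -145 - (72 + 71)*(-44) = -145 - 143*(-44) = -145 - 1*(-6292) = -145 + 6292 = 6147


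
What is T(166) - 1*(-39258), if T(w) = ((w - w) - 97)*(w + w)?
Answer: 7054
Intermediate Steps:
T(w) = -194*w (T(w) = (0 - 97)*(2*w) = -194*w)
T(166) - 1*(-39258) = -194*166 - 1*(-39258) = -32204 + 39258 = 7054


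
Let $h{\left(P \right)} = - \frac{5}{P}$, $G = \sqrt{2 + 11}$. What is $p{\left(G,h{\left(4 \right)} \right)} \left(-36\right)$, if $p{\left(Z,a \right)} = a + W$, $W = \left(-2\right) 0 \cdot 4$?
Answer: $45$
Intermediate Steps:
$W = 0$ ($W = 0 \cdot 4 = 0$)
$G = \sqrt{13} \approx 3.6056$
$p{\left(Z,a \right)} = a$ ($p{\left(Z,a \right)} = a + 0 = a$)
$p{\left(G,h{\left(4 \right)} \right)} \left(-36\right) = - \frac{5}{4} \left(-36\right) = \left(-5\right) \frac{1}{4} \left(-36\right) = \left(- \frac{5}{4}\right) \left(-36\right) = 45$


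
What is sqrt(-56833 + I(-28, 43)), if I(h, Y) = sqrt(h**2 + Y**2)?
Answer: sqrt(-56833 + sqrt(2633)) ≈ 238.29*I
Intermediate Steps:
I(h, Y) = sqrt(Y**2 + h**2)
sqrt(-56833 + I(-28, 43)) = sqrt(-56833 + sqrt(43**2 + (-28)**2)) = sqrt(-56833 + sqrt(1849 + 784)) = sqrt(-56833 + sqrt(2633))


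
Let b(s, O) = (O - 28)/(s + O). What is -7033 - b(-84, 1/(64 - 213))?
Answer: -88036234/12517 ≈ -7033.3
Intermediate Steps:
b(s, O) = (-28 + O)/(O + s)
-7033 - b(-84, 1/(64 - 213)) = -7033 - (-28 + 1/(64 - 213))/(1/(64 - 213) - 84) = -7033 - (-28 + 1/(-149))/(1/(-149) - 84) = -7033 - (-28 - 1/149)/(-1/149 - 84) = -7033 - (-4173)/((-12517/149)*149) = -7033 - (-149)*(-4173)/(12517*149) = -7033 - 1*4173/12517 = -7033 - 4173/12517 = -88036234/12517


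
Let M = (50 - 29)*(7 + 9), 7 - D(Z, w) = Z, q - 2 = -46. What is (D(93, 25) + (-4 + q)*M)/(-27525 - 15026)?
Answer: 16214/42551 ≈ 0.38105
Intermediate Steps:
q = -44 (q = 2 - 46 = -44)
D(Z, w) = 7 - Z
M = 336 (M = 21*16 = 336)
(D(93, 25) + (-4 + q)*M)/(-27525 - 15026) = ((7 - 1*93) + (-4 - 44)*336)/(-27525 - 15026) = ((7 - 93) - 48*336)/(-42551) = (-86 - 16128)*(-1/42551) = -16214*(-1/42551) = 16214/42551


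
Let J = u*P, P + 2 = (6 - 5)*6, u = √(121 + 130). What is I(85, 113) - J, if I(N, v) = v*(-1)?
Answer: -113 - 4*√251 ≈ -176.37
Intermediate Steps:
u = √251 ≈ 15.843
P = 4 (P = -2 + (6 - 5)*6 = -2 + 1*6 = -2 + 6 = 4)
I(N, v) = -v
J = 4*√251 (J = √251*4 = 4*√251 ≈ 63.372)
I(85, 113) - J = -1*113 - 4*√251 = -113 - 4*√251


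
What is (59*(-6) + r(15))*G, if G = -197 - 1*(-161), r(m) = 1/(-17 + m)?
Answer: 12762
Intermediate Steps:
G = -36 (G = -197 + 161 = -36)
(59*(-6) + r(15))*G = (59*(-6) + 1/(-17 + 15))*(-36) = (-354 + 1/(-2))*(-36) = (-354 - 1/2)*(-36) = -709/2*(-36) = 12762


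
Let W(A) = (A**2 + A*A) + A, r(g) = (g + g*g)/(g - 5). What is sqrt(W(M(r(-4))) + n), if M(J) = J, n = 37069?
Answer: 7*sqrt(6809)/3 ≈ 192.54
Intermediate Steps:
r(g) = (g + g**2)/(-5 + g)
W(A) = A + 2*A**2 (W(A) = (A**2 + A**2) + A = 2*A**2 + A = A + 2*A**2)
sqrt(W(M(r(-4))) + n) = sqrt((-4*(1 - 4)/(-5 - 4))*(1 + 2*(-4*(1 - 4)/(-5 - 4))) + 37069) = sqrt((-4*(-3)/(-9))*(1 + 2*(-4*(-3)/(-9))) + 37069) = sqrt((-4*(-1/9)*(-3))*(1 + 2*(-4*(-1/9)*(-3))) + 37069) = sqrt(-4*(1 + 2*(-4/3))/3 + 37069) = sqrt(-4*(1 - 8/3)/3 + 37069) = sqrt(-4/3*(-5/3) + 37069) = sqrt(20/9 + 37069) = sqrt(333641/9) = 7*sqrt(6809)/3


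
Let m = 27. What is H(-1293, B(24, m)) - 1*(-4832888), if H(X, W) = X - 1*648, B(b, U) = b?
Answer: 4830947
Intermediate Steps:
H(X, W) = -648 + X (H(X, W) = X - 648 = -648 + X)
H(-1293, B(24, m)) - 1*(-4832888) = (-648 - 1293) - 1*(-4832888) = -1941 + 4832888 = 4830947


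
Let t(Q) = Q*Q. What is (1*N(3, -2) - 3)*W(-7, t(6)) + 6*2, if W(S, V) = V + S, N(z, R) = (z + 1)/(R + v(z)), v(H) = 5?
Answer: -109/3 ≈ -36.333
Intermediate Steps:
t(Q) = Q²
N(z, R) = (1 + z)/(5 + R) (N(z, R) = (z + 1)/(R + 5) = (1 + z)/(5 + R))
W(S, V) = S + V
(1*N(3, -2) - 3)*W(-7, t(6)) + 6*2 = (1*((1 + 3)/(5 - 2)) - 3)*(-7 + 6²) + 6*2 = (1*(4/3) - 3)*(-7 + 36) + 12 = (1*((⅓)*4) - 3)*29 + 12 = (1*(4/3) - 3)*29 + 12 = (4/3 - 3)*29 + 12 = -5/3*29 + 12 = -145/3 + 12 = -109/3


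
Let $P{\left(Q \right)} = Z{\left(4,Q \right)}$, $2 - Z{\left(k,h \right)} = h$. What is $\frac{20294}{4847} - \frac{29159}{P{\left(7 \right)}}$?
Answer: $\frac{141435143}{24235} \approx 5836.0$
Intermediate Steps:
$Z{\left(k,h \right)} = 2 - h$
$P{\left(Q \right)} = 2 - Q$
$\frac{20294}{4847} - \frac{29159}{P{\left(7 \right)}} = \frac{20294}{4847} - \frac{29159}{2 - 7} = 20294 \cdot \frac{1}{4847} - \frac{29159}{2 - 7} = \frac{20294}{4847} - \frac{29159}{-5} = \frac{20294}{4847} - - \frac{29159}{5} = \frac{20294}{4847} + \frac{29159}{5} = \frac{141435143}{24235}$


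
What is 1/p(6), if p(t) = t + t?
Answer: 1/12 ≈ 0.083333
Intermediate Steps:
p(t) = 2*t
1/p(6) = 1/(2*6) = 1/12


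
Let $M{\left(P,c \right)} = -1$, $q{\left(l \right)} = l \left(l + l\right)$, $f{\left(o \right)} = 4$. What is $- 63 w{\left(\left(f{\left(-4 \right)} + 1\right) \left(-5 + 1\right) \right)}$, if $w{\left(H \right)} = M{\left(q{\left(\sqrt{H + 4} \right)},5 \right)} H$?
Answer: $-1260$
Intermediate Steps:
$q{\left(l \right)} = 2 l^{2}$ ($q{\left(l \right)} = l 2 l = 2 l^{2}$)
$w{\left(H \right)} = - H$
$- 63 w{\left(\left(f{\left(-4 \right)} + 1\right) \left(-5 + 1\right) \right)} = - 63 \left(- \left(4 + 1\right) \left(-5 + 1\right)\right) = - 63 \left(- 5 \left(-4\right)\right) = - 63 \left(\left(-1\right) \left(-20\right)\right) = \left(-63\right) 20 = -1260$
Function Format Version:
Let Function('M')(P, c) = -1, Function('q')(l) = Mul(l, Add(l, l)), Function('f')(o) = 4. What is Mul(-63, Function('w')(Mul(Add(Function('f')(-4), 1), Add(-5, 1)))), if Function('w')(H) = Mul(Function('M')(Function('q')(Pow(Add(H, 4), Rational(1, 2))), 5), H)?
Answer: -1260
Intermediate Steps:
Function('q')(l) = Mul(2, Pow(l, 2)) (Function('q')(l) = Mul(l, Mul(2, l)) = Mul(2, Pow(l, 2)))
Function('w')(H) = Mul(-1, H)
Mul(-63, Function('w')(Mul(Add(Function('f')(-4), 1), Add(-5, 1)))) = Mul(-63, Mul(-1, Mul(Add(4, 1), Add(-5, 1)))) = Mul(-63, Mul(-1, Mul(5, -4))) = Mul(-63, Mul(-1, -20)) = Mul(-63, 20) = -1260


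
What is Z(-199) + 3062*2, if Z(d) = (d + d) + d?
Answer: 5527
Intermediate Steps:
Z(d) = 3*d (Z(d) = 2*d + d = 3*d)
Z(-199) + 3062*2 = 3*(-199) + 3062*2 = -597 + 6124 = 5527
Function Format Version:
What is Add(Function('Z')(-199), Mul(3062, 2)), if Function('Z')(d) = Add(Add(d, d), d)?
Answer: 5527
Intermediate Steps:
Function('Z')(d) = Mul(3, d) (Function('Z')(d) = Add(Mul(2, d), d) = Mul(3, d))
Add(Function('Z')(-199), Mul(3062, 2)) = Add(Mul(3, -199), Mul(3062, 2)) = Add(-597, 6124) = 5527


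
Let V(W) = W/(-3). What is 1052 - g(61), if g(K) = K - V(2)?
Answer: 2971/3 ≈ 990.33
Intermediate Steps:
V(W) = -W/3 (V(W) = W*(-1/3) = -W/3)
g(K) = 2/3 + K (g(K) = K - (-1)*2/3 = K - 1*(-2/3) = K + 2/3 = 2/3 + K)
1052 - g(61) = 1052 - (2/3 + 61) = 1052 - 1*185/3 = 1052 - 185/3 = 2971/3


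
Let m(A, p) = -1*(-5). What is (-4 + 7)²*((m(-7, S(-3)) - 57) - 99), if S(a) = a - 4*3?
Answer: -1359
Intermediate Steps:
S(a) = -12 + a (S(a) = a - 12 = -12 + a)
m(A, p) = 5
(-4 + 7)²*((m(-7, S(-3)) - 57) - 99) = (-4 + 7)²*((5 - 57) - 99) = 3²*(-52 - 99) = 9*(-151) = -1359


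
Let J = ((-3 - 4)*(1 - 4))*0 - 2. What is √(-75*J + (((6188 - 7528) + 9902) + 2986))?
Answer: √11698 ≈ 108.16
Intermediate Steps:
J = -2 (J = -7*(-3)*0 - 2 = 21*0 - 2 = 0 - 2 = -2)
√(-75*J + (((6188 - 7528) + 9902) + 2986)) = √(-75*(-2) + (((6188 - 7528) + 9902) + 2986)) = √(150 + ((-1340 + 9902) + 2986)) = √(150 + (8562 + 2986)) = √(150 + 11548) = √11698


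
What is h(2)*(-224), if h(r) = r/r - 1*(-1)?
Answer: -448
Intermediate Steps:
h(r) = 2 (h(r) = 1 + 1 = 2)
h(2)*(-224) = 2*(-224) = -448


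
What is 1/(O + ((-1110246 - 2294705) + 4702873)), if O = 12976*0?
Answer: 1/1297922 ≈ 7.7046e-7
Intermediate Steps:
O = 0
1/(O + ((-1110246 - 2294705) + 4702873)) = 1/(0 + ((-1110246 - 2294705) + 4702873)) = 1/(0 + (-3404951 + 4702873)) = 1/(0 + 1297922) = 1/1297922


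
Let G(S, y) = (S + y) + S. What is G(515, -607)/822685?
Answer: 423/822685 ≈ 0.00051417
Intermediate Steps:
G(S, y) = y + 2*S
G(515, -607)/822685 = (-607 + 2*515)/822685 = (-607 + 1030)*(1/822685) = 423*(1/822685) = 423/822685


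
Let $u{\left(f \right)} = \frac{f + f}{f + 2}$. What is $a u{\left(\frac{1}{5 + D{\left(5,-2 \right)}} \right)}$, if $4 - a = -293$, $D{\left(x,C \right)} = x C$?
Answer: $-66$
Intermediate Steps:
$D{\left(x,C \right)} = C x$
$a = 297$ ($a = 4 - -293 = 4 + 293 = 297$)
$u{\left(f \right)} = \frac{2 f}{2 + f}$
$a u{\left(\frac{1}{5 + D{\left(5,-2 \right)}} \right)} = 297 \frac{2}{\left(5 - 10\right) \left(2 + \frac{1}{5 - 10}\right)} = 297 \frac{2}{\left(-5\right) \left(2 + \frac{1}{-5}\right)} = 297 \cdot 2 \left(- \frac{1}{5}\right) \frac{1}{2 - \frac{1}{5}} = 297 \cdot 2 \left(- \frac{1}{5}\right) \frac{1}{\frac{9}{5}} = 297 \cdot 2 \left(- \frac{1}{5}\right) \frac{5}{9} = 297 \left(- \frac{2}{9}\right) = -66$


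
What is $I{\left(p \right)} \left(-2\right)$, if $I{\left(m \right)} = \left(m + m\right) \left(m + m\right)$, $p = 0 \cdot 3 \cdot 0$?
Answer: $0$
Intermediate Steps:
$p = 0$ ($p = 0 \cdot 0 = 0$)
$I{\left(m \right)} = 4 m^{2}$ ($I{\left(m \right)} = 2 m 2 m = 4 m^{2}$)
$I{\left(p \right)} \left(-2\right) = 4 \cdot 0^{2} \left(-2\right) = 4 \cdot 0 \left(-2\right) = 0 \left(-2\right) = 0$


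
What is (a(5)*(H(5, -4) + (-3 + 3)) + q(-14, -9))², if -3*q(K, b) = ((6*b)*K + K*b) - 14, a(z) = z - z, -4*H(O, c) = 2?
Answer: 753424/9 ≈ 83714.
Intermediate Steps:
H(O, c) = -½ (H(O, c) = -¼*2 = -½)
a(z) = 0
q(K, b) = 14/3 - 7*K*b/3 (q(K, b) = -(((6*b)*K + K*b) - 14)/3 = -((6*K*b + K*b) - 14)/3 = -(7*K*b - 14)/3 = -(-14 + 7*K*b)/3 = 14/3 - 7*K*b/3)
(a(5)*(H(5, -4) + (-3 + 3)) + q(-14, -9))² = (0*(-½ + (-3 + 3)) + (14/3 - 7/3*(-14)*(-9)))² = (0*(-½ + 0) + (14/3 - 294))² = (0*(-½) - 868/3)² = (0 - 868/3)² = (-868/3)² = 753424/9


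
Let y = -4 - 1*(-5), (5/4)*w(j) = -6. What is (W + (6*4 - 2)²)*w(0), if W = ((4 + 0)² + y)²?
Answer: -18552/5 ≈ -3710.4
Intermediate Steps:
w(j) = -24/5 (w(j) = (⅘)*(-6) = -24/5)
y = 1 (y = -4 + 5 = 1)
W = 289 (W = ((4 + 0)² + 1)² = (4² + 1)² = (16 + 1)² = 17² = 289)
(W + (6*4 - 2)²)*w(0) = (289 + (6*4 - 2)²)*(-24/5) = (289 + (24 - 2)²)*(-24/5) = (289 + 22²)*(-24/5) = (289 + 484)*(-24/5) = 773*(-24/5) = -18552/5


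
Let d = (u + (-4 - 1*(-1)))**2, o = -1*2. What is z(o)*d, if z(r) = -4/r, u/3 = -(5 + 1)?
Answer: 882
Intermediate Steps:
o = -2
u = -18 (u = 3*(-(5 + 1)) = 3*(-1*6) = 3*(-6) = -18)
d = 441 (d = (-18 + (-4 - 1*(-1)))**2 = (-18 + (-4 + 1))**2 = (-18 - 3)**2 = (-21)**2 = 441)
z(o)*d = -4/(-2)*441 = -4*(-1/2)*441 = 2*441 = 882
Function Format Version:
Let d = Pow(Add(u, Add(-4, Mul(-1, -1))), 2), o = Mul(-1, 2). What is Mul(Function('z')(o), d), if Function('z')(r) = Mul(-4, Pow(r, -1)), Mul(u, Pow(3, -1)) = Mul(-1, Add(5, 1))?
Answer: 882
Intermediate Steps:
o = -2
u = -18 (u = Mul(3, Mul(-1, Add(5, 1))) = Mul(3, Mul(-1, 6)) = Mul(3, -6) = -18)
d = 441 (d = Pow(Add(-18, Add(-4, Mul(-1, -1))), 2) = Pow(Add(-18, Add(-4, 1)), 2) = Pow(Add(-18, -3), 2) = Pow(-21, 2) = 441)
Mul(Function('z')(o), d) = Mul(Mul(-4, Pow(-2, -1)), 441) = Mul(Mul(-4, Rational(-1, 2)), 441) = Mul(2, 441) = 882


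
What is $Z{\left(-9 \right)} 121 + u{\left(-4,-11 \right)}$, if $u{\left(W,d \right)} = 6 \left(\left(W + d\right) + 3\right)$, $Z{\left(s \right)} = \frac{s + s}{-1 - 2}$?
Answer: $654$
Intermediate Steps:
$Z{\left(s \right)} = - \frac{2 s}{3}$ ($Z{\left(s \right)} = \frac{2 s}{-3} = 2 s \left(- \frac{1}{3}\right) = - \frac{2 s}{3}$)
$u{\left(W,d \right)} = 18 + 6 W + 6 d$ ($u{\left(W,d \right)} = 6 \left(3 + W + d\right) = 18 + 6 W + 6 d$)
$Z{\left(-9 \right)} 121 + u{\left(-4,-11 \right)} = \left(- \frac{2}{3}\right) \left(-9\right) 121 + \left(18 + 6 \left(-4\right) + 6 \left(-11\right)\right) = 6 \cdot 121 - 72 = 726 - 72 = 654$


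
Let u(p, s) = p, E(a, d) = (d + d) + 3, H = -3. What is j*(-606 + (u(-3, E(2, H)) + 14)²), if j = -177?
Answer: 85845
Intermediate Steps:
E(a, d) = 3 + 2*d (E(a, d) = 2*d + 3 = 3 + 2*d)
j*(-606 + (u(-3, E(2, H)) + 14)²) = -177*(-606 + (-3 + 14)²) = -177*(-606 + 11²) = -177*(-606 + 121) = -177*(-485) = 85845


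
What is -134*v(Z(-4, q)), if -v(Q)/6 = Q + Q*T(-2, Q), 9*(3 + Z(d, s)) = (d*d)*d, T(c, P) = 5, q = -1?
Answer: -48776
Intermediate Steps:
Z(d, s) = -3 + d**3/9 (Z(d, s) = -3 + ((d*d)*d)/9 = -3 + (d**2*d)/9 = -3 + d**3/9)
v(Q) = -36*Q (v(Q) = -6*(Q + Q*5) = -6*(Q + 5*Q) = -36*Q)
-134*v(Z(-4, q)) = -(-4824)*(-3 + (1/9)*(-4)**3) = -(-4824)*(-3 + (1/9)*(-64)) = -(-4824)*(-3 - 64/9) = -(-4824)*(-91)/9 = -134*364 = -48776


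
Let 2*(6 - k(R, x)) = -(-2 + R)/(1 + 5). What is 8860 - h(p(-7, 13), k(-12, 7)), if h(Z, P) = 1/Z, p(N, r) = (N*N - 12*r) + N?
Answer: 1010041/114 ≈ 8860.0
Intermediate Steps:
k(R, x) = 35/6 + R/12 (k(R, x) = 6 - (-1)*(-2 + R)/(1 + 5)/2 = 6 - (-1)*(-2 + R)/6/2 = 6 - (-1)*(-2 + R)*(⅙)/2 = 6 - (-1)*(-⅓ + R/6)/2 = 6 - (⅓ - R/6)/2 = 6 + (-⅙ + R/12) = 35/6 + R/12)
p(N, r) = N + N² - 12*r (p(N, r) = (N² - 12*r) + N = N + N² - 12*r)
8860 - h(p(-7, 13), k(-12, 7)) = 8860 - 1/(-7 + (-7)² - 12*13) = 8860 - 1/(-7 + 49 - 156) = 8860 - 1/(-114) = 8860 - 1*(-1/114) = 8860 + 1/114 = 1010041/114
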